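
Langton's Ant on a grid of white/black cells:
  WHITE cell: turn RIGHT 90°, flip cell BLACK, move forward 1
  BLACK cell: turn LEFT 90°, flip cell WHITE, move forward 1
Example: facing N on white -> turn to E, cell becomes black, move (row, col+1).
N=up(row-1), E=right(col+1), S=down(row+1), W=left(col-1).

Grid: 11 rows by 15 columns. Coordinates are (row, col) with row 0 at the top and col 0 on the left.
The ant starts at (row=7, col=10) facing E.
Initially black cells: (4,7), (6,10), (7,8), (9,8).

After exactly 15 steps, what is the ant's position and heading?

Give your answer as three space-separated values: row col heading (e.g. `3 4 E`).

Step 1: on WHITE (7,10): turn R to S, flip to black, move to (8,10). |black|=5
Step 2: on WHITE (8,10): turn R to W, flip to black, move to (8,9). |black|=6
Step 3: on WHITE (8,9): turn R to N, flip to black, move to (7,9). |black|=7
Step 4: on WHITE (7,9): turn R to E, flip to black, move to (7,10). |black|=8
Step 5: on BLACK (7,10): turn L to N, flip to white, move to (6,10). |black|=7
Step 6: on BLACK (6,10): turn L to W, flip to white, move to (6,9). |black|=6
Step 7: on WHITE (6,9): turn R to N, flip to black, move to (5,9). |black|=7
Step 8: on WHITE (5,9): turn R to E, flip to black, move to (5,10). |black|=8
Step 9: on WHITE (5,10): turn R to S, flip to black, move to (6,10). |black|=9
Step 10: on WHITE (6,10): turn R to W, flip to black, move to (6,9). |black|=10
Step 11: on BLACK (6,9): turn L to S, flip to white, move to (7,9). |black|=9
Step 12: on BLACK (7,9): turn L to E, flip to white, move to (7,10). |black|=8
Step 13: on WHITE (7,10): turn R to S, flip to black, move to (8,10). |black|=9
Step 14: on BLACK (8,10): turn L to E, flip to white, move to (8,11). |black|=8
Step 15: on WHITE (8,11): turn R to S, flip to black, move to (9,11). |black|=9

Answer: 9 11 S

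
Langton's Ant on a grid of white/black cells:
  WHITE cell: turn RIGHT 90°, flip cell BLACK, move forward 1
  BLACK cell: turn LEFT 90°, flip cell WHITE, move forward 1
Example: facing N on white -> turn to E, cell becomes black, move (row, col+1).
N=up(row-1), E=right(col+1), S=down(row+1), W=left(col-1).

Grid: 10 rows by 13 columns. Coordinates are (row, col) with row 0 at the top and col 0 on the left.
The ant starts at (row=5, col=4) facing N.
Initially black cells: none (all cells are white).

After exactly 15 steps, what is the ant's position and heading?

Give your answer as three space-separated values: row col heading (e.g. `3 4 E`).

Step 1: on WHITE (5,4): turn R to E, flip to black, move to (5,5). |black|=1
Step 2: on WHITE (5,5): turn R to S, flip to black, move to (6,5). |black|=2
Step 3: on WHITE (6,5): turn R to W, flip to black, move to (6,4). |black|=3
Step 4: on WHITE (6,4): turn R to N, flip to black, move to (5,4). |black|=4
Step 5: on BLACK (5,4): turn L to W, flip to white, move to (5,3). |black|=3
Step 6: on WHITE (5,3): turn R to N, flip to black, move to (4,3). |black|=4
Step 7: on WHITE (4,3): turn R to E, flip to black, move to (4,4). |black|=5
Step 8: on WHITE (4,4): turn R to S, flip to black, move to (5,4). |black|=6
Step 9: on WHITE (5,4): turn R to W, flip to black, move to (5,3). |black|=7
Step 10: on BLACK (5,3): turn L to S, flip to white, move to (6,3). |black|=6
Step 11: on WHITE (6,3): turn R to W, flip to black, move to (6,2). |black|=7
Step 12: on WHITE (6,2): turn R to N, flip to black, move to (5,2). |black|=8
Step 13: on WHITE (5,2): turn R to E, flip to black, move to (5,3). |black|=9
Step 14: on WHITE (5,3): turn R to S, flip to black, move to (6,3). |black|=10
Step 15: on BLACK (6,3): turn L to E, flip to white, move to (6,4). |black|=9

Answer: 6 4 E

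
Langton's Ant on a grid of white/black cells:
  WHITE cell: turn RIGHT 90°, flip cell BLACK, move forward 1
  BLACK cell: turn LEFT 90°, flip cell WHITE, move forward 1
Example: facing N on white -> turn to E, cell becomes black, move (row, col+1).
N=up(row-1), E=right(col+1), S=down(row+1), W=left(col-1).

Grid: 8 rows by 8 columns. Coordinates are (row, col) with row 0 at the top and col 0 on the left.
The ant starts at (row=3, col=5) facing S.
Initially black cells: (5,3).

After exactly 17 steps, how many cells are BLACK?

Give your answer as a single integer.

Answer: 8

Derivation:
Step 1: on WHITE (3,5): turn R to W, flip to black, move to (3,4). |black|=2
Step 2: on WHITE (3,4): turn R to N, flip to black, move to (2,4). |black|=3
Step 3: on WHITE (2,4): turn R to E, flip to black, move to (2,5). |black|=4
Step 4: on WHITE (2,5): turn R to S, flip to black, move to (3,5). |black|=5
Step 5: on BLACK (3,5): turn L to E, flip to white, move to (3,6). |black|=4
Step 6: on WHITE (3,6): turn R to S, flip to black, move to (4,6). |black|=5
Step 7: on WHITE (4,6): turn R to W, flip to black, move to (4,5). |black|=6
Step 8: on WHITE (4,5): turn R to N, flip to black, move to (3,5). |black|=7
Step 9: on WHITE (3,5): turn R to E, flip to black, move to (3,6). |black|=8
Step 10: on BLACK (3,6): turn L to N, flip to white, move to (2,6). |black|=7
Step 11: on WHITE (2,6): turn R to E, flip to black, move to (2,7). |black|=8
Step 12: on WHITE (2,7): turn R to S, flip to black, move to (3,7). |black|=9
Step 13: on WHITE (3,7): turn R to W, flip to black, move to (3,6). |black|=10
Step 14: on WHITE (3,6): turn R to N, flip to black, move to (2,6). |black|=11
Step 15: on BLACK (2,6): turn L to W, flip to white, move to (2,5). |black|=10
Step 16: on BLACK (2,5): turn L to S, flip to white, move to (3,5). |black|=9
Step 17: on BLACK (3,5): turn L to E, flip to white, move to (3,6). |black|=8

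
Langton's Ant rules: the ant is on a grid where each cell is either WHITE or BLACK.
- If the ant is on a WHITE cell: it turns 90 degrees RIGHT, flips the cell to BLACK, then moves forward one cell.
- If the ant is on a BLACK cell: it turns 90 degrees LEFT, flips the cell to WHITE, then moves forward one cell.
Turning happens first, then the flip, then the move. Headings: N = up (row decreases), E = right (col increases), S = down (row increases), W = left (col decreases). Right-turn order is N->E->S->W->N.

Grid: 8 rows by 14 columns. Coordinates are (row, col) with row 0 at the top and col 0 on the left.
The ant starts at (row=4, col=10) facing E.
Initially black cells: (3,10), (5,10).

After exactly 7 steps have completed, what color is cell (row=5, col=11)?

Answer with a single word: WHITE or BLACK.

Step 1: on WHITE (4,10): turn R to S, flip to black, move to (5,10). |black|=3
Step 2: on BLACK (5,10): turn L to E, flip to white, move to (5,11). |black|=2
Step 3: on WHITE (5,11): turn R to S, flip to black, move to (6,11). |black|=3
Step 4: on WHITE (6,11): turn R to W, flip to black, move to (6,10). |black|=4
Step 5: on WHITE (6,10): turn R to N, flip to black, move to (5,10). |black|=5
Step 6: on WHITE (5,10): turn R to E, flip to black, move to (5,11). |black|=6
Step 7: on BLACK (5,11): turn L to N, flip to white, move to (4,11). |black|=5

Answer: WHITE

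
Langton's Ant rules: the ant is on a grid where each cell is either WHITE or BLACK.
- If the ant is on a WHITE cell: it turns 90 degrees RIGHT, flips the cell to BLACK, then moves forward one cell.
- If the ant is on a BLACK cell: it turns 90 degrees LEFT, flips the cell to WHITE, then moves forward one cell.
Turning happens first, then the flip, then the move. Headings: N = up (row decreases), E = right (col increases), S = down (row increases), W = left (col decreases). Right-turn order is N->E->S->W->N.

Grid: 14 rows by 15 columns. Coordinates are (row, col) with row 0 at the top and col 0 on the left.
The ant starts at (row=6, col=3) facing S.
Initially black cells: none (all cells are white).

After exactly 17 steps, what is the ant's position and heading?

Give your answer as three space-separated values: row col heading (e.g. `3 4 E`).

Step 1: on WHITE (6,3): turn R to W, flip to black, move to (6,2). |black|=1
Step 2: on WHITE (6,2): turn R to N, flip to black, move to (5,2). |black|=2
Step 3: on WHITE (5,2): turn R to E, flip to black, move to (5,3). |black|=3
Step 4: on WHITE (5,3): turn R to S, flip to black, move to (6,3). |black|=4
Step 5: on BLACK (6,3): turn L to E, flip to white, move to (6,4). |black|=3
Step 6: on WHITE (6,4): turn R to S, flip to black, move to (7,4). |black|=4
Step 7: on WHITE (7,4): turn R to W, flip to black, move to (7,3). |black|=5
Step 8: on WHITE (7,3): turn R to N, flip to black, move to (6,3). |black|=6
Step 9: on WHITE (6,3): turn R to E, flip to black, move to (6,4). |black|=7
Step 10: on BLACK (6,4): turn L to N, flip to white, move to (5,4). |black|=6
Step 11: on WHITE (5,4): turn R to E, flip to black, move to (5,5). |black|=7
Step 12: on WHITE (5,5): turn R to S, flip to black, move to (6,5). |black|=8
Step 13: on WHITE (6,5): turn R to W, flip to black, move to (6,4). |black|=9
Step 14: on WHITE (6,4): turn R to N, flip to black, move to (5,4). |black|=10
Step 15: on BLACK (5,4): turn L to W, flip to white, move to (5,3). |black|=9
Step 16: on BLACK (5,3): turn L to S, flip to white, move to (6,3). |black|=8
Step 17: on BLACK (6,3): turn L to E, flip to white, move to (6,4). |black|=7

Answer: 6 4 E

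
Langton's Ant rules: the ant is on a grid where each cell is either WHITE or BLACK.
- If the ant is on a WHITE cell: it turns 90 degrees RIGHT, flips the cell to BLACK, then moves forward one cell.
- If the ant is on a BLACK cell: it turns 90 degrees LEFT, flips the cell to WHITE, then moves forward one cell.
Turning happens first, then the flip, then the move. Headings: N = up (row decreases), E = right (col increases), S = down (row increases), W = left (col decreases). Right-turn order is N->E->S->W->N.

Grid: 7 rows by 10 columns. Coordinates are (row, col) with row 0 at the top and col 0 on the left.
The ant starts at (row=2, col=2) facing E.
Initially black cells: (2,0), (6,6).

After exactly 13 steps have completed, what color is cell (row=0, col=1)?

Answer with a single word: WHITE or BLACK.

Step 1: on WHITE (2,2): turn R to S, flip to black, move to (3,2). |black|=3
Step 2: on WHITE (3,2): turn R to W, flip to black, move to (3,1). |black|=4
Step 3: on WHITE (3,1): turn R to N, flip to black, move to (2,1). |black|=5
Step 4: on WHITE (2,1): turn R to E, flip to black, move to (2,2). |black|=6
Step 5: on BLACK (2,2): turn L to N, flip to white, move to (1,2). |black|=5
Step 6: on WHITE (1,2): turn R to E, flip to black, move to (1,3). |black|=6
Step 7: on WHITE (1,3): turn R to S, flip to black, move to (2,3). |black|=7
Step 8: on WHITE (2,3): turn R to W, flip to black, move to (2,2). |black|=8
Step 9: on WHITE (2,2): turn R to N, flip to black, move to (1,2). |black|=9
Step 10: on BLACK (1,2): turn L to W, flip to white, move to (1,1). |black|=8
Step 11: on WHITE (1,1): turn R to N, flip to black, move to (0,1). |black|=9
Step 12: on WHITE (0,1): turn R to E, flip to black, move to (0,2). |black|=10
Step 13: on WHITE (0,2): turn R to S, flip to black, move to (1,2). |black|=11

Answer: BLACK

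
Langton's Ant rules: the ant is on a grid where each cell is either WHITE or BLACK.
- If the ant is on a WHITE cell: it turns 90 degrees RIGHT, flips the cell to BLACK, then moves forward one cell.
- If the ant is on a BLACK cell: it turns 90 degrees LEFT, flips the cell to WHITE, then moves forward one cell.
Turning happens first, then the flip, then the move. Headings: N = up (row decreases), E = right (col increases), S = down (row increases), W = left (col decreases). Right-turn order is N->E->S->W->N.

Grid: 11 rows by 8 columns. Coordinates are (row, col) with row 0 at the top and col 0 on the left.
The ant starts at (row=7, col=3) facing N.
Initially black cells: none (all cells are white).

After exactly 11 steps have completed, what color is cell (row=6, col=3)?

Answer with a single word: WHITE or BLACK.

Step 1: on WHITE (7,3): turn R to E, flip to black, move to (7,4). |black|=1
Step 2: on WHITE (7,4): turn R to S, flip to black, move to (8,4). |black|=2
Step 3: on WHITE (8,4): turn R to W, flip to black, move to (8,3). |black|=3
Step 4: on WHITE (8,3): turn R to N, flip to black, move to (7,3). |black|=4
Step 5: on BLACK (7,3): turn L to W, flip to white, move to (7,2). |black|=3
Step 6: on WHITE (7,2): turn R to N, flip to black, move to (6,2). |black|=4
Step 7: on WHITE (6,2): turn R to E, flip to black, move to (6,3). |black|=5
Step 8: on WHITE (6,3): turn R to S, flip to black, move to (7,3). |black|=6
Step 9: on WHITE (7,3): turn R to W, flip to black, move to (7,2). |black|=7
Step 10: on BLACK (7,2): turn L to S, flip to white, move to (8,2). |black|=6
Step 11: on WHITE (8,2): turn R to W, flip to black, move to (8,1). |black|=7

Answer: BLACK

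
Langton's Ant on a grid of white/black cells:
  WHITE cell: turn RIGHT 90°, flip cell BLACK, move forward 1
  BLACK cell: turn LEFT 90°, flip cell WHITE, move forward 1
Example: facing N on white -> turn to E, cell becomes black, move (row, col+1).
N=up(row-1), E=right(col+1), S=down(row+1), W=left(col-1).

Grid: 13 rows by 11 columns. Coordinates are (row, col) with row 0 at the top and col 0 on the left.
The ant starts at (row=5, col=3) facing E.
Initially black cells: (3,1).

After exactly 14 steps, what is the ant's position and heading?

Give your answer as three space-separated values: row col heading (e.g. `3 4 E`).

Step 1: on WHITE (5,3): turn R to S, flip to black, move to (6,3). |black|=2
Step 2: on WHITE (6,3): turn R to W, flip to black, move to (6,2). |black|=3
Step 3: on WHITE (6,2): turn R to N, flip to black, move to (5,2). |black|=4
Step 4: on WHITE (5,2): turn R to E, flip to black, move to (5,3). |black|=5
Step 5: on BLACK (5,3): turn L to N, flip to white, move to (4,3). |black|=4
Step 6: on WHITE (4,3): turn R to E, flip to black, move to (4,4). |black|=5
Step 7: on WHITE (4,4): turn R to S, flip to black, move to (5,4). |black|=6
Step 8: on WHITE (5,4): turn R to W, flip to black, move to (5,3). |black|=7
Step 9: on WHITE (5,3): turn R to N, flip to black, move to (4,3). |black|=8
Step 10: on BLACK (4,3): turn L to W, flip to white, move to (4,2). |black|=7
Step 11: on WHITE (4,2): turn R to N, flip to black, move to (3,2). |black|=8
Step 12: on WHITE (3,2): turn R to E, flip to black, move to (3,3). |black|=9
Step 13: on WHITE (3,3): turn R to S, flip to black, move to (4,3). |black|=10
Step 14: on WHITE (4,3): turn R to W, flip to black, move to (4,2). |black|=11

Answer: 4 2 W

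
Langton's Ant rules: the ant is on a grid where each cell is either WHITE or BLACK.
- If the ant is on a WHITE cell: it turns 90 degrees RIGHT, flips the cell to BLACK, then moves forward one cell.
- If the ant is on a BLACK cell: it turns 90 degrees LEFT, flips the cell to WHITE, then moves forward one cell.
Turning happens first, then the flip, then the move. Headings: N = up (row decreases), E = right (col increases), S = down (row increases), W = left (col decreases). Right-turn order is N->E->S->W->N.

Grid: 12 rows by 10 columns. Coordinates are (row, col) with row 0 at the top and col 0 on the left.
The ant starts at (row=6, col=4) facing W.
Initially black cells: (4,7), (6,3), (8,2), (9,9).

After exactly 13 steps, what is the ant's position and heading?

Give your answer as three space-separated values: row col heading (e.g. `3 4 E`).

Answer: 7 2 S

Derivation:
Step 1: on WHITE (6,4): turn R to N, flip to black, move to (5,4). |black|=5
Step 2: on WHITE (5,4): turn R to E, flip to black, move to (5,5). |black|=6
Step 3: on WHITE (5,5): turn R to S, flip to black, move to (6,5). |black|=7
Step 4: on WHITE (6,5): turn R to W, flip to black, move to (6,4). |black|=8
Step 5: on BLACK (6,4): turn L to S, flip to white, move to (7,4). |black|=7
Step 6: on WHITE (7,4): turn R to W, flip to black, move to (7,3). |black|=8
Step 7: on WHITE (7,3): turn R to N, flip to black, move to (6,3). |black|=9
Step 8: on BLACK (6,3): turn L to W, flip to white, move to (6,2). |black|=8
Step 9: on WHITE (6,2): turn R to N, flip to black, move to (5,2). |black|=9
Step 10: on WHITE (5,2): turn R to E, flip to black, move to (5,3). |black|=10
Step 11: on WHITE (5,3): turn R to S, flip to black, move to (6,3). |black|=11
Step 12: on WHITE (6,3): turn R to W, flip to black, move to (6,2). |black|=12
Step 13: on BLACK (6,2): turn L to S, flip to white, move to (7,2). |black|=11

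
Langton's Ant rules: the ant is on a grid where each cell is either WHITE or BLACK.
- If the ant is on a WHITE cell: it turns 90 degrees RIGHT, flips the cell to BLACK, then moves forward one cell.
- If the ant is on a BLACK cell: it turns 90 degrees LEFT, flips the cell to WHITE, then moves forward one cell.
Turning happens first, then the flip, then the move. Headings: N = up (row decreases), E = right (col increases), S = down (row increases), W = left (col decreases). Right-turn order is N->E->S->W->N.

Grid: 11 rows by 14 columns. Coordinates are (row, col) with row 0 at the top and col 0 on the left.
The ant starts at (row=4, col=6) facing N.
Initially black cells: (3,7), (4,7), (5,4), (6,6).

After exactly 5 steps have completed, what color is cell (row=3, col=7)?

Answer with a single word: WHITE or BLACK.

Step 1: on WHITE (4,6): turn R to E, flip to black, move to (4,7). |black|=5
Step 2: on BLACK (4,7): turn L to N, flip to white, move to (3,7). |black|=4
Step 3: on BLACK (3,7): turn L to W, flip to white, move to (3,6). |black|=3
Step 4: on WHITE (3,6): turn R to N, flip to black, move to (2,6). |black|=4
Step 5: on WHITE (2,6): turn R to E, flip to black, move to (2,7). |black|=5

Answer: WHITE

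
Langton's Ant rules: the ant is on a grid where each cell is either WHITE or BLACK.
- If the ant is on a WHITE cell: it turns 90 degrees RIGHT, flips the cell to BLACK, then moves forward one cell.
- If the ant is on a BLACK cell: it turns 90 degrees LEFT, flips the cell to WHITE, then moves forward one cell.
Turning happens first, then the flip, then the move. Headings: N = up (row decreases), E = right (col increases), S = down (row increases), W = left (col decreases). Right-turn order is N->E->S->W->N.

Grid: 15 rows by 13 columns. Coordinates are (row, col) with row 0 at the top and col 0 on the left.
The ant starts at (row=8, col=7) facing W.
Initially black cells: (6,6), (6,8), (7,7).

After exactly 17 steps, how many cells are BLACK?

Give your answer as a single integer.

Answer: 6

Derivation:
Step 1: on WHITE (8,7): turn R to N, flip to black, move to (7,7). |black|=4
Step 2: on BLACK (7,7): turn L to W, flip to white, move to (7,6). |black|=3
Step 3: on WHITE (7,6): turn R to N, flip to black, move to (6,6). |black|=4
Step 4: on BLACK (6,6): turn L to W, flip to white, move to (6,5). |black|=3
Step 5: on WHITE (6,5): turn R to N, flip to black, move to (5,5). |black|=4
Step 6: on WHITE (5,5): turn R to E, flip to black, move to (5,6). |black|=5
Step 7: on WHITE (5,6): turn R to S, flip to black, move to (6,6). |black|=6
Step 8: on WHITE (6,6): turn R to W, flip to black, move to (6,5). |black|=7
Step 9: on BLACK (6,5): turn L to S, flip to white, move to (7,5). |black|=6
Step 10: on WHITE (7,5): turn R to W, flip to black, move to (7,4). |black|=7
Step 11: on WHITE (7,4): turn R to N, flip to black, move to (6,4). |black|=8
Step 12: on WHITE (6,4): turn R to E, flip to black, move to (6,5). |black|=9
Step 13: on WHITE (6,5): turn R to S, flip to black, move to (7,5). |black|=10
Step 14: on BLACK (7,5): turn L to E, flip to white, move to (7,6). |black|=9
Step 15: on BLACK (7,6): turn L to N, flip to white, move to (6,6). |black|=8
Step 16: on BLACK (6,6): turn L to W, flip to white, move to (6,5). |black|=7
Step 17: on BLACK (6,5): turn L to S, flip to white, move to (7,5). |black|=6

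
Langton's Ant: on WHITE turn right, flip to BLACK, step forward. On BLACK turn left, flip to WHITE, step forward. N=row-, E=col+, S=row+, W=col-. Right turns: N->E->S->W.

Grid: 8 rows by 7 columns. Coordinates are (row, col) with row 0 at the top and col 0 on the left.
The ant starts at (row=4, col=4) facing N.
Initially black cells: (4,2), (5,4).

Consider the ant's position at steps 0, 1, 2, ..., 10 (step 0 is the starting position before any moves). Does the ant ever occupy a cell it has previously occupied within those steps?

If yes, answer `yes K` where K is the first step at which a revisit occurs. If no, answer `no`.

Step 1: on WHITE (4,4): turn R to E, flip to black, move to (4,5). |black|=3 — new cell
Step 2: on WHITE (4,5): turn R to S, flip to black, move to (5,5). |black|=4 — new cell
Step 3: on WHITE (5,5): turn R to W, flip to black, move to (5,4). |black|=5 — new cell
Step 4: on BLACK (5,4): turn L to S, flip to white, move to (6,4). |black|=4 — new cell
Step 5: on WHITE (6,4): turn R to W, flip to black, move to (6,3). |black|=5 — new cell
Step 6: on WHITE (6,3): turn R to N, flip to black, move to (5,3). |black|=6 — new cell
Step 7: on WHITE (5,3): turn R to E, flip to black, move to (5,4). |black|=7 — REVISIT

Answer: yes 7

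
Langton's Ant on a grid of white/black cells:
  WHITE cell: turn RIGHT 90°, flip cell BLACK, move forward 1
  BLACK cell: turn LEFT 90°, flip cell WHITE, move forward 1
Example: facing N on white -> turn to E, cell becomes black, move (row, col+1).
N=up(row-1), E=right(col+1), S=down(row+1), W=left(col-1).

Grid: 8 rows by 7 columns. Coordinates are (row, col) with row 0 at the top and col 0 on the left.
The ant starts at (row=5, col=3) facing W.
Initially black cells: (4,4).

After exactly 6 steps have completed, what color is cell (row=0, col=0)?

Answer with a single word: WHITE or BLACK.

Step 1: on WHITE (5,3): turn R to N, flip to black, move to (4,3). |black|=2
Step 2: on WHITE (4,3): turn R to E, flip to black, move to (4,4). |black|=3
Step 3: on BLACK (4,4): turn L to N, flip to white, move to (3,4). |black|=2
Step 4: on WHITE (3,4): turn R to E, flip to black, move to (3,5). |black|=3
Step 5: on WHITE (3,5): turn R to S, flip to black, move to (4,5). |black|=4
Step 6: on WHITE (4,5): turn R to W, flip to black, move to (4,4). |black|=5

Answer: WHITE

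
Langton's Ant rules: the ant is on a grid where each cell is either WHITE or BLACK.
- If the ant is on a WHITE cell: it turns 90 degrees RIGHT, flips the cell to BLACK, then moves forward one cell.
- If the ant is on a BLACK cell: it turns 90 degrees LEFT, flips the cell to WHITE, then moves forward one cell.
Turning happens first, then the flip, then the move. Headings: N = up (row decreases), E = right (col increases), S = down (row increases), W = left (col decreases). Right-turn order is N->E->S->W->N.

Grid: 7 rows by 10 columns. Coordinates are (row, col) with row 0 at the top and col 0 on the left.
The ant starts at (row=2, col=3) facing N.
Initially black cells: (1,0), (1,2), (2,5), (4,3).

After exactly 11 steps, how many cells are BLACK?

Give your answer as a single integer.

Answer: 11

Derivation:
Step 1: on WHITE (2,3): turn R to E, flip to black, move to (2,4). |black|=5
Step 2: on WHITE (2,4): turn R to S, flip to black, move to (3,4). |black|=6
Step 3: on WHITE (3,4): turn R to W, flip to black, move to (3,3). |black|=7
Step 4: on WHITE (3,3): turn R to N, flip to black, move to (2,3). |black|=8
Step 5: on BLACK (2,3): turn L to W, flip to white, move to (2,2). |black|=7
Step 6: on WHITE (2,2): turn R to N, flip to black, move to (1,2). |black|=8
Step 7: on BLACK (1,2): turn L to W, flip to white, move to (1,1). |black|=7
Step 8: on WHITE (1,1): turn R to N, flip to black, move to (0,1). |black|=8
Step 9: on WHITE (0,1): turn R to E, flip to black, move to (0,2). |black|=9
Step 10: on WHITE (0,2): turn R to S, flip to black, move to (1,2). |black|=10
Step 11: on WHITE (1,2): turn R to W, flip to black, move to (1,1). |black|=11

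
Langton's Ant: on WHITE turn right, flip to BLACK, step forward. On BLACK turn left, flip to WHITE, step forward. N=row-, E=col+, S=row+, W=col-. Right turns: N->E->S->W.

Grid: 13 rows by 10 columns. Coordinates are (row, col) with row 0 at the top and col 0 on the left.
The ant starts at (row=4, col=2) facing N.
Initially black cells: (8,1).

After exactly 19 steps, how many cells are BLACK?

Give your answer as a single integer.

Answer: 8

Derivation:
Step 1: on WHITE (4,2): turn R to E, flip to black, move to (4,3). |black|=2
Step 2: on WHITE (4,3): turn R to S, flip to black, move to (5,3). |black|=3
Step 3: on WHITE (5,3): turn R to W, flip to black, move to (5,2). |black|=4
Step 4: on WHITE (5,2): turn R to N, flip to black, move to (4,2). |black|=5
Step 5: on BLACK (4,2): turn L to W, flip to white, move to (4,1). |black|=4
Step 6: on WHITE (4,1): turn R to N, flip to black, move to (3,1). |black|=5
Step 7: on WHITE (3,1): turn R to E, flip to black, move to (3,2). |black|=6
Step 8: on WHITE (3,2): turn R to S, flip to black, move to (4,2). |black|=7
Step 9: on WHITE (4,2): turn R to W, flip to black, move to (4,1). |black|=8
Step 10: on BLACK (4,1): turn L to S, flip to white, move to (5,1). |black|=7
Step 11: on WHITE (5,1): turn R to W, flip to black, move to (5,0). |black|=8
Step 12: on WHITE (5,0): turn R to N, flip to black, move to (4,0). |black|=9
Step 13: on WHITE (4,0): turn R to E, flip to black, move to (4,1). |black|=10
Step 14: on WHITE (4,1): turn R to S, flip to black, move to (5,1). |black|=11
Step 15: on BLACK (5,1): turn L to E, flip to white, move to (5,2). |black|=10
Step 16: on BLACK (5,2): turn L to N, flip to white, move to (4,2). |black|=9
Step 17: on BLACK (4,2): turn L to W, flip to white, move to (4,1). |black|=8
Step 18: on BLACK (4,1): turn L to S, flip to white, move to (5,1). |black|=7
Step 19: on WHITE (5,1): turn R to W, flip to black, move to (5,0). |black|=8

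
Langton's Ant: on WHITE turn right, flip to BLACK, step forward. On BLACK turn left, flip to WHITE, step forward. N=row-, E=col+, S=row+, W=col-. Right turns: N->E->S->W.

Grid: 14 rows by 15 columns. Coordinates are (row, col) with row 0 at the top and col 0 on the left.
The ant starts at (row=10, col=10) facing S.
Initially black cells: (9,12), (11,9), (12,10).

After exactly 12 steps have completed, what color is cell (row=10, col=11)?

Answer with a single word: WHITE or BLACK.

Step 1: on WHITE (10,10): turn R to W, flip to black, move to (10,9). |black|=4
Step 2: on WHITE (10,9): turn R to N, flip to black, move to (9,9). |black|=5
Step 3: on WHITE (9,9): turn R to E, flip to black, move to (9,10). |black|=6
Step 4: on WHITE (9,10): turn R to S, flip to black, move to (10,10). |black|=7
Step 5: on BLACK (10,10): turn L to E, flip to white, move to (10,11). |black|=6
Step 6: on WHITE (10,11): turn R to S, flip to black, move to (11,11). |black|=7
Step 7: on WHITE (11,11): turn R to W, flip to black, move to (11,10). |black|=8
Step 8: on WHITE (11,10): turn R to N, flip to black, move to (10,10). |black|=9
Step 9: on WHITE (10,10): turn R to E, flip to black, move to (10,11). |black|=10
Step 10: on BLACK (10,11): turn L to N, flip to white, move to (9,11). |black|=9
Step 11: on WHITE (9,11): turn R to E, flip to black, move to (9,12). |black|=10
Step 12: on BLACK (9,12): turn L to N, flip to white, move to (8,12). |black|=9

Answer: WHITE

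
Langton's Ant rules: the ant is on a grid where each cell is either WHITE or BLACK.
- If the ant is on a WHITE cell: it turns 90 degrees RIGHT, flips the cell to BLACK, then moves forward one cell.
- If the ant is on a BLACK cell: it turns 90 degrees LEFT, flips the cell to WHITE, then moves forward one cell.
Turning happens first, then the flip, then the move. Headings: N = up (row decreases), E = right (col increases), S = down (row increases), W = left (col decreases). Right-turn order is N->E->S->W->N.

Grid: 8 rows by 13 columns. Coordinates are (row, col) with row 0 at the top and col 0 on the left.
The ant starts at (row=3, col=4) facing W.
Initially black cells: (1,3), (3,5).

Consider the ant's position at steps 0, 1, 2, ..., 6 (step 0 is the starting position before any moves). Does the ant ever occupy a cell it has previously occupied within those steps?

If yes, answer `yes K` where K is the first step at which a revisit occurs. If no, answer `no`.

Step 1: on WHITE (3,4): turn R to N, flip to black, move to (2,4). |black|=3 — new cell
Step 2: on WHITE (2,4): turn R to E, flip to black, move to (2,5). |black|=4 — new cell
Step 3: on WHITE (2,5): turn R to S, flip to black, move to (3,5). |black|=5 — new cell
Step 4: on BLACK (3,5): turn L to E, flip to white, move to (3,6). |black|=4 — new cell
Step 5: on WHITE (3,6): turn R to S, flip to black, move to (4,6). |black|=5 — new cell
Step 6: on WHITE (4,6): turn R to W, flip to black, move to (4,5). |black|=6 — new cell
No revisit within 6 steps.

Answer: no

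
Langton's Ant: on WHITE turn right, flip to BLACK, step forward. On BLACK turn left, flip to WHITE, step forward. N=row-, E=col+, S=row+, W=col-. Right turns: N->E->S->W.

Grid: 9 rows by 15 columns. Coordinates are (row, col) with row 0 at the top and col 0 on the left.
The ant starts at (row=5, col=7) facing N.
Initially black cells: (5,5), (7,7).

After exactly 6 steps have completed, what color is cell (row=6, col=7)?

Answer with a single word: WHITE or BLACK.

Step 1: on WHITE (5,7): turn R to E, flip to black, move to (5,8). |black|=3
Step 2: on WHITE (5,8): turn R to S, flip to black, move to (6,8). |black|=4
Step 3: on WHITE (6,8): turn R to W, flip to black, move to (6,7). |black|=5
Step 4: on WHITE (6,7): turn R to N, flip to black, move to (5,7). |black|=6
Step 5: on BLACK (5,7): turn L to W, flip to white, move to (5,6). |black|=5
Step 6: on WHITE (5,6): turn R to N, flip to black, move to (4,6). |black|=6

Answer: BLACK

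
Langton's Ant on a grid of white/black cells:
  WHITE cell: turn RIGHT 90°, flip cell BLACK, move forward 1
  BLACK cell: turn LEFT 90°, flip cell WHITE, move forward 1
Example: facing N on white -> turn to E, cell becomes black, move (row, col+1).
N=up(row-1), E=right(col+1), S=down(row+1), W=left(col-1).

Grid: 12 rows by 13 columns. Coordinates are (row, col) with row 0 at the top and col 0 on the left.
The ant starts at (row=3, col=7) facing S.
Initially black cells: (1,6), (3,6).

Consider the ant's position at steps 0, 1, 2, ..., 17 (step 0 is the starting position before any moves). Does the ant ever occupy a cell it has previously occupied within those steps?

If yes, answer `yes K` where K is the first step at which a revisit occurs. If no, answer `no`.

Step 1: on WHITE (3,7): turn R to W, flip to black, move to (3,6). |black|=3 — new cell
Step 2: on BLACK (3,6): turn L to S, flip to white, move to (4,6). |black|=2 — new cell
Step 3: on WHITE (4,6): turn R to W, flip to black, move to (4,5). |black|=3 — new cell
Step 4: on WHITE (4,5): turn R to N, flip to black, move to (3,5). |black|=4 — new cell
Step 5: on WHITE (3,5): turn R to E, flip to black, move to (3,6). |black|=5 — REVISIT

Answer: yes 5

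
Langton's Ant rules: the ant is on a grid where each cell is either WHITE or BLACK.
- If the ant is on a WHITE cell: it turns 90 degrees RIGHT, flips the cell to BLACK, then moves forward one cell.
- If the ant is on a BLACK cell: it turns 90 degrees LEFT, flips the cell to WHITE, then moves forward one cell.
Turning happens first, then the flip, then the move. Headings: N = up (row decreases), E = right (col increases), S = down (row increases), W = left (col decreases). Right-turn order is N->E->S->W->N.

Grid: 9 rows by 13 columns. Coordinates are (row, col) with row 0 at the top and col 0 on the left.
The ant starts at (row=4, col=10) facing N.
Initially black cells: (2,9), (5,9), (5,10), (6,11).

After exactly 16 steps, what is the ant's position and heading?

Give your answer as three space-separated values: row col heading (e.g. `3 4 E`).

Step 1: on WHITE (4,10): turn R to E, flip to black, move to (4,11). |black|=5
Step 2: on WHITE (4,11): turn R to S, flip to black, move to (5,11). |black|=6
Step 3: on WHITE (5,11): turn R to W, flip to black, move to (5,10). |black|=7
Step 4: on BLACK (5,10): turn L to S, flip to white, move to (6,10). |black|=6
Step 5: on WHITE (6,10): turn R to W, flip to black, move to (6,9). |black|=7
Step 6: on WHITE (6,9): turn R to N, flip to black, move to (5,9). |black|=8
Step 7: on BLACK (5,9): turn L to W, flip to white, move to (5,8). |black|=7
Step 8: on WHITE (5,8): turn R to N, flip to black, move to (4,8). |black|=8
Step 9: on WHITE (4,8): turn R to E, flip to black, move to (4,9). |black|=9
Step 10: on WHITE (4,9): turn R to S, flip to black, move to (5,9). |black|=10
Step 11: on WHITE (5,9): turn R to W, flip to black, move to (5,8). |black|=11
Step 12: on BLACK (5,8): turn L to S, flip to white, move to (6,8). |black|=10
Step 13: on WHITE (6,8): turn R to W, flip to black, move to (6,7). |black|=11
Step 14: on WHITE (6,7): turn R to N, flip to black, move to (5,7). |black|=12
Step 15: on WHITE (5,7): turn R to E, flip to black, move to (5,8). |black|=13
Step 16: on WHITE (5,8): turn R to S, flip to black, move to (6,8). |black|=14

Answer: 6 8 S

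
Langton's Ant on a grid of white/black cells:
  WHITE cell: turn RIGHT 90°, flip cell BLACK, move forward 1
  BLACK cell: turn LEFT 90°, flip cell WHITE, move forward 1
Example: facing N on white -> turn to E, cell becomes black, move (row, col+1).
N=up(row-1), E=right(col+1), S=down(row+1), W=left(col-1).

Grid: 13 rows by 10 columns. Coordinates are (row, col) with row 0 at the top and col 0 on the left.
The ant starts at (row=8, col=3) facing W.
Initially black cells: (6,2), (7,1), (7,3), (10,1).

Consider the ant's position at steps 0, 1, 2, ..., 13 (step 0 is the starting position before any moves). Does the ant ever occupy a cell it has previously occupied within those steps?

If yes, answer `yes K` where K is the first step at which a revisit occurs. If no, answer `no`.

Step 1: on WHITE (8,3): turn R to N, flip to black, move to (7,3). |black|=5 — new cell
Step 2: on BLACK (7,3): turn L to W, flip to white, move to (7,2). |black|=4 — new cell
Step 3: on WHITE (7,2): turn R to N, flip to black, move to (6,2). |black|=5 — new cell
Step 4: on BLACK (6,2): turn L to W, flip to white, move to (6,1). |black|=4 — new cell
Step 5: on WHITE (6,1): turn R to N, flip to black, move to (5,1). |black|=5 — new cell
Step 6: on WHITE (5,1): turn R to E, flip to black, move to (5,2). |black|=6 — new cell
Step 7: on WHITE (5,2): turn R to S, flip to black, move to (6,2). |black|=7 — REVISIT

Answer: yes 7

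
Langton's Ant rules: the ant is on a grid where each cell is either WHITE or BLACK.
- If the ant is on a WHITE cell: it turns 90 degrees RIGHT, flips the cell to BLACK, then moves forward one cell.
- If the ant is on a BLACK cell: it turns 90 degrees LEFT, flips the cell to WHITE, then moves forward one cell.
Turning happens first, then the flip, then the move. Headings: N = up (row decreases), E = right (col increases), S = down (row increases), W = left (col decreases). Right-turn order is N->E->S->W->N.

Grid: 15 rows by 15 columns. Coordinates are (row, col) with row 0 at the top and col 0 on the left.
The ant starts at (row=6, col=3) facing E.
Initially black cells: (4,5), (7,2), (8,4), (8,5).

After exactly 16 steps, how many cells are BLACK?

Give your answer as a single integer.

Step 1: on WHITE (6,3): turn R to S, flip to black, move to (7,3). |black|=5
Step 2: on WHITE (7,3): turn R to W, flip to black, move to (7,2). |black|=6
Step 3: on BLACK (7,2): turn L to S, flip to white, move to (8,2). |black|=5
Step 4: on WHITE (8,2): turn R to W, flip to black, move to (8,1). |black|=6
Step 5: on WHITE (8,1): turn R to N, flip to black, move to (7,1). |black|=7
Step 6: on WHITE (7,1): turn R to E, flip to black, move to (7,2). |black|=8
Step 7: on WHITE (7,2): turn R to S, flip to black, move to (8,2). |black|=9
Step 8: on BLACK (8,2): turn L to E, flip to white, move to (8,3). |black|=8
Step 9: on WHITE (8,3): turn R to S, flip to black, move to (9,3). |black|=9
Step 10: on WHITE (9,3): turn R to W, flip to black, move to (9,2). |black|=10
Step 11: on WHITE (9,2): turn R to N, flip to black, move to (8,2). |black|=11
Step 12: on WHITE (8,2): turn R to E, flip to black, move to (8,3). |black|=12
Step 13: on BLACK (8,3): turn L to N, flip to white, move to (7,3). |black|=11
Step 14: on BLACK (7,3): turn L to W, flip to white, move to (7,2). |black|=10
Step 15: on BLACK (7,2): turn L to S, flip to white, move to (8,2). |black|=9
Step 16: on BLACK (8,2): turn L to E, flip to white, move to (8,3). |black|=8

Answer: 8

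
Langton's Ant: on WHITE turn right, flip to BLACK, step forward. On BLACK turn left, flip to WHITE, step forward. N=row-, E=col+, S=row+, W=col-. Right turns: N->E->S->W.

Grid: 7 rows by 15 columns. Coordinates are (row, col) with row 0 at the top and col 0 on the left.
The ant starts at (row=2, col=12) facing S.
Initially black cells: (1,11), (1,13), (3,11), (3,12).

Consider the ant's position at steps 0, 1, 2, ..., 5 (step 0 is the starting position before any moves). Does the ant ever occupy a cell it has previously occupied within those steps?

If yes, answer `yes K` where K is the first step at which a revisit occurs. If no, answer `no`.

Step 1: on WHITE (2,12): turn R to W, flip to black, move to (2,11). |black|=5 — new cell
Step 2: on WHITE (2,11): turn R to N, flip to black, move to (1,11). |black|=6 — new cell
Step 3: on BLACK (1,11): turn L to W, flip to white, move to (1,10). |black|=5 — new cell
Step 4: on WHITE (1,10): turn R to N, flip to black, move to (0,10). |black|=6 — new cell
Step 5: on WHITE (0,10): turn R to E, flip to black, move to (0,11). |black|=7 — new cell
No revisit within 5 steps.

Answer: no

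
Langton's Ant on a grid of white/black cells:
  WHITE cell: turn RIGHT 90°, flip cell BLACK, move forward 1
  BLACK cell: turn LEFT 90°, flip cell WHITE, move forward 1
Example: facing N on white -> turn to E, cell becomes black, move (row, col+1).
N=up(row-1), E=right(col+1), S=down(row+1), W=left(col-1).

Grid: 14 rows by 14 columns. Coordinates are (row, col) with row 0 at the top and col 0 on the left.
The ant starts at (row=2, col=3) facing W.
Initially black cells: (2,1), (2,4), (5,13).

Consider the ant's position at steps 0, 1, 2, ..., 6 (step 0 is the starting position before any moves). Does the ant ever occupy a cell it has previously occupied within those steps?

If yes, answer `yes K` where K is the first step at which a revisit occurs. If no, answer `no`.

Answer: no

Derivation:
Step 1: on WHITE (2,3): turn R to N, flip to black, move to (1,3). |black|=4 — new cell
Step 2: on WHITE (1,3): turn R to E, flip to black, move to (1,4). |black|=5 — new cell
Step 3: on WHITE (1,4): turn R to S, flip to black, move to (2,4). |black|=6 — new cell
Step 4: on BLACK (2,4): turn L to E, flip to white, move to (2,5). |black|=5 — new cell
Step 5: on WHITE (2,5): turn R to S, flip to black, move to (3,5). |black|=6 — new cell
Step 6: on WHITE (3,5): turn R to W, flip to black, move to (3,4). |black|=7 — new cell
No revisit within 6 steps.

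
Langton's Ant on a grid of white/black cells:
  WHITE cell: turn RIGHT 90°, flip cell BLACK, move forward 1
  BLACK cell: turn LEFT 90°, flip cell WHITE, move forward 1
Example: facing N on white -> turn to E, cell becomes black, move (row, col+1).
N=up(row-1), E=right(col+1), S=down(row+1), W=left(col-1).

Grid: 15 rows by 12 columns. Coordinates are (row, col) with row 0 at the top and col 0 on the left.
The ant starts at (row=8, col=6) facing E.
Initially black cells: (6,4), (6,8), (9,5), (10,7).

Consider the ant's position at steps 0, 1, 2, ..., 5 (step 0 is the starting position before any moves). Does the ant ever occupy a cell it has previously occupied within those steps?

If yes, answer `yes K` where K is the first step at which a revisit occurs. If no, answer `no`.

Step 1: on WHITE (8,6): turn R to S, flip to black, move to (9,6). |black|=5 — new cell
Step 2: on WHITE (9,6): turn R to W, flip to black, move to (9,5). |black|=6 — new cell
Step 3: on BLACK (9,5): turn L to S, flip to white, move to (10,5). |black|=5 — new cell
Step 4: on WHITE (10,5): turn R to W, flip to black, move to (10,4). |black|=6 — new cell
Step 5: on WHITE (10,4): turn R to N, flip to black, move to (9,4). |black|=7 — new cell
No revisit within 5 steps.

Answer: no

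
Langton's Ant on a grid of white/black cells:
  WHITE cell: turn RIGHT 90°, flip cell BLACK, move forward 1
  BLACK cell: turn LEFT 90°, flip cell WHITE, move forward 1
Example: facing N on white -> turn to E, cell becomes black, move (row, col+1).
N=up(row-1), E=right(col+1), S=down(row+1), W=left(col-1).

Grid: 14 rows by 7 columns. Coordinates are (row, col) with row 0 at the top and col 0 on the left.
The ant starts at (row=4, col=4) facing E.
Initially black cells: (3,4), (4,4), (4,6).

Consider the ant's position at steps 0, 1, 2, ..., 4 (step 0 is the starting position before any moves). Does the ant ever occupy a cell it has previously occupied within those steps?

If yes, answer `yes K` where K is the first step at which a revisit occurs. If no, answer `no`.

Answer: no

Derivation:
Step 1: on BLACK (4,4): turn L to N, flip to white, move to (3,4). |black|=2 — new cell
Step 2: on BLACK (3,4): turn L to W, flip to white, move to (3,3). |black|=1 — new cell
Step 3: on WHITE (3,3): turn R to N, flip to black, move to (2,3). |black|=2 — new cell
Step 4: on WHITE (2,3): turn R to E, flip to black, move to (2,4). |black|=3 — new cell
No revisit within 4 steps.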